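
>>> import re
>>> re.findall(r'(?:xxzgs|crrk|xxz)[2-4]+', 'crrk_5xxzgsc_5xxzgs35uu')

No capturing groups, so `findall` returns the 1 full match string.

['xxzgs3']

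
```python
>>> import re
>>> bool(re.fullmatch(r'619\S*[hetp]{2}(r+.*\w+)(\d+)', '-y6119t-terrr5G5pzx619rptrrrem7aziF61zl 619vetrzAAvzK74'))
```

Pattern: the literal '619', then zero or more of a non-whitespace character, then exactly 2 of one of [hetp]; then one or more of a literal 'r', then zero or more of any character, then one or more of a word character (captured); then one or more of a digit (captured).
`re.fullmatch` is like wrapping the pattern in `^…$` (in single-line mode).
Here the string isn't matched end-to-end, so the call returns None, and `bool(None)` is False.

False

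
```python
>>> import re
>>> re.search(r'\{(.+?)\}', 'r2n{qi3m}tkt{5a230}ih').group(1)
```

'qi3m'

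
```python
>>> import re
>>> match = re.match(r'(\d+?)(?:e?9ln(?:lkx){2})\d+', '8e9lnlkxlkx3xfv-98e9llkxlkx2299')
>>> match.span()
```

(0, 12)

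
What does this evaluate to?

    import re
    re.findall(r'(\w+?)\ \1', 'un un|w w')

`\1` is not a pattern — it's the concrete string captured by group 1, re-applied verbatim.
Matches: at [0:5] match 'un un', group 1 = 'un'; at [6:9] match 'w w', group 1 = 'w'.
`findall` collects group 1 from each match (2 total).

['un', 'w']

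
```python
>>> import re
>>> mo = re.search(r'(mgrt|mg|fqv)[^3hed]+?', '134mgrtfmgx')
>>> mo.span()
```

`|` is ordered: at each position the engine commits to the first alternative that works.
`search` walks the string left to right and returns the first match it finds.
The match spans [3:8] → 'mgrtf'.
Captured: group 1 = 'mgrt'.

(3, 8)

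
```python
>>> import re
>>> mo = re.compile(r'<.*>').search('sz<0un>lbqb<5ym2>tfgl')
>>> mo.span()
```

(2, 17)

Unlike `match`, `search` isn't anchored — it looks for the pattern anywhere in the string.
The match spans [2:17] → '<0un>lbqb<5ym2>'.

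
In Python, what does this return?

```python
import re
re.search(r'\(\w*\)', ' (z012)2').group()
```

`re.search` scans for the first position where the pattern succeeds.
The match spans [1:7] → '(z012)'.

'(z012)'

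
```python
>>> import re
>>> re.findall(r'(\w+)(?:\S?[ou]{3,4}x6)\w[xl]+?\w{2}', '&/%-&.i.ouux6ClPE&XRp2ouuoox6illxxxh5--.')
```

The pattern matches one or more of a word character (captured); then optionally a non-whitespace character, then 3 to 4 of one of [ou], then the literal 'x6' (non-capturing group); then a word character, then one or more of one of [xl] (lazy), then exactly 2 of a word character.
Scanning left to right: at [6:17] match 'i.ouux6ClPE', group 1 = 'i'; at [18:33] match 'XRp2ouuoox6illx', group 1 = 'XRp2ou'.
Because there's exactly one group, `findall` drops the full match and keeps group 1 from each hit.

['i', 'XRp2ou']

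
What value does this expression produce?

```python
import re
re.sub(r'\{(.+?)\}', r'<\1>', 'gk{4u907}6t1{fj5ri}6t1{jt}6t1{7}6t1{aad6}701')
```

Matches: at [2:9] → '{4u907}'; at [12:19] → '{fj5ri}'; at [22:26] → '{jt}'; at [29:32] → '{7}'; at [35:41] → '{aad6}'.
`\1` in the replacement pulls in group 1's text for each match.

'gk<4u907>6t1<fj5ri>6t1<jt>6t1<7>6t1<aad6>701'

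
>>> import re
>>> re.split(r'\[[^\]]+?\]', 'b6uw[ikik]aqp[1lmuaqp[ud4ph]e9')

Matches to split on: at [4:10] → '[ikik]'; at [13:28] → '[1lmuaqp[ud4ph]'.
The string is cut at each match, leaving 3 pieces.

['b6uw', 'aqp', 'e9']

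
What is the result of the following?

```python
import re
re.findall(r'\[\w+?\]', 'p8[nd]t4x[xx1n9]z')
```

Scanning left to right: at [2:6] → '[nd]'; at [9:16] → '[xx1n9]'.
With no groups in the pattern, `findall` gives back each whole match — 2 here.

['[nd]', '[xx1n9]']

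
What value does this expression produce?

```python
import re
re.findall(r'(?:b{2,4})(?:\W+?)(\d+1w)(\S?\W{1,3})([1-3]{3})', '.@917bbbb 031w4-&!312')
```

[('031w', '4-&!', '312')]

Pattern: 2 to 4 of a literal 'b' (non-capturing group); then one or more of a non-word character (lazy) (non-capturing group); then one or more of a digit, then the literal '1w' (captured); then optionally a non-whitespace character, then 1 to 3 of a non-word character (captured); then exactly 3 of a character in [1-3] (captured).
Scanning left to right: at [5:21] match 'bbbb 031w4-&!312', groups = ('031w', '4-&!', '312').
`findall` packs the 3 group values into a tuple for every match.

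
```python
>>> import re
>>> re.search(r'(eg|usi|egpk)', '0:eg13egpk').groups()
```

The match spans [2:4] → 'eg'.
Captured: group 1 = 'eg'.

('eg',)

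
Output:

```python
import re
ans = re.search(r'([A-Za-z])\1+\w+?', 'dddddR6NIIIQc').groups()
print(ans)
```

A backreference is literal: `\1` must see the identical characters the first group matched.
`search` walks the string left to right and returns the first match it finds.
The match spans [0:6] → 'dddddR'.
Captured: group 1 = 'd'.

('d',)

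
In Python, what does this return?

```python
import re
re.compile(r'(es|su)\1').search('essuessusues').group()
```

'susu'

`\1` has to match the exact text group 1 already captured.
The match spans [6:10] → 'susu'.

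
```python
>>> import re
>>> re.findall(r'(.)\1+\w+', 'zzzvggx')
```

['z']

After group 1 captures some text, `\1` only succeeds where that same text appears again.
Because there's exactly one group, `findall` drops the full match and keeps group 1 from the one hit.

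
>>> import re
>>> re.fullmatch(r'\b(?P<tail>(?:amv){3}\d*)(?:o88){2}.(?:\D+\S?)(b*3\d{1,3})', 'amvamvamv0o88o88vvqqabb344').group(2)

The match spans [0:26] → 'amvamvamv0o88o88vvqqabb344'.
Captured: group 1 = 'amvamvamv0', group 2 = '344'.

'344'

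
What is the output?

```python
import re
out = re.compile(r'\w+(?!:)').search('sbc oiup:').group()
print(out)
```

`(?!…)`/`(?<!…)` only lets a position through if the neighbouring text does NOT match; no characters are consumed.
The match spans [0:3] → 'sbc'.

sbc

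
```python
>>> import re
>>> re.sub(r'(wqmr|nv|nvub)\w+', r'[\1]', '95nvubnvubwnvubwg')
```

`|` is ordered: at each position the engine commits to the first alternative that works.
`\1` in the replacement pulls in group 1's text for each match.

'95[nv]'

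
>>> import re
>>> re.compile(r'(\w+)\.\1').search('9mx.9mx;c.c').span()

(0, 7)

After group 1 captures some text, `\1` only succeeds where that same text appears again.
The match spans [0:7] → '9mx.9mx'.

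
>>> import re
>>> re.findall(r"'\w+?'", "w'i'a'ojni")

["'i'"]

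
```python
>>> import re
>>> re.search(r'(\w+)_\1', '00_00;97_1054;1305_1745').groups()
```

('00',)

The match spans [0:5] → '00_00'.
Captured: group 1 = '00'.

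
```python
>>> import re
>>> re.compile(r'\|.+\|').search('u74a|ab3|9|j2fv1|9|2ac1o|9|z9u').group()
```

`re.search` scans for the first position where the pattern succeeds.
The match spans [4:27] → '|ab3|9|j2fv1|9|2ac1o|9|'.

'|ab3|9|j2fv1|9|2ac1o|9|'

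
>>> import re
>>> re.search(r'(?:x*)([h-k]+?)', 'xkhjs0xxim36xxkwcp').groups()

('k',)

The match spans [0:2] → 'xk'.
Captured: group 1 = 'k'.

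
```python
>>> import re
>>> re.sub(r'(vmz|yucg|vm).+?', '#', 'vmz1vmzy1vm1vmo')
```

'##1##'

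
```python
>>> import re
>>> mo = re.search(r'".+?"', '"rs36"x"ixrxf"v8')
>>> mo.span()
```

(0, 6)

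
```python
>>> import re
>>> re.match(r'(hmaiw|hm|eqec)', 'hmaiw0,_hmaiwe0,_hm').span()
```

`re.match` won't scan ahead — the pattern has to work from the very first character.
The match spans [0:5] → 'hmaiw'.

(0, 5)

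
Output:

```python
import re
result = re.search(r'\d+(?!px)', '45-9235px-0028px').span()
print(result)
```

(0, 2)

A negative assertion filters positions out without eating any characters.
The match spans [0:2] → '45'.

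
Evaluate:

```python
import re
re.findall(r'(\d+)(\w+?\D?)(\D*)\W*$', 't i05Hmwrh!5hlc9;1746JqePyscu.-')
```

The pattern matches one or more of a digit (captured); then one or more of a word character (lazy), then optionally a non-digit (captured); then zero or more of a non-digit (captured); then zero or more of a non-word character; then anchored at the end.
`findall` packs the 3 group values into a tuple for every match.

[('1746', 'Jq', 'ePyscu.-')]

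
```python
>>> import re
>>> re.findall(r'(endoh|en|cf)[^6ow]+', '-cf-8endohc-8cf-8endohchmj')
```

['cf', 'cf']

One capturing group, so `findall` returns just the captured substring from each match — 2 in all.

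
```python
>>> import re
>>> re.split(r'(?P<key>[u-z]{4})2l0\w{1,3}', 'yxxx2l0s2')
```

['', 'yxxx', '']

The pattern matches exactly 4 of a character in [u-z] (captured as 'key'); then the literal '2l0', then 1 to 3 of a word character.
`re.split` interleaves the captured-group text with the surrounding fragments.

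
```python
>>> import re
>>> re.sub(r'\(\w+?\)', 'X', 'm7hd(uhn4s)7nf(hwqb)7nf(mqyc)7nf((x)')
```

`sub` substitutes 'X' at each match site.

'm7hdX7nfX7nfX7nf(X'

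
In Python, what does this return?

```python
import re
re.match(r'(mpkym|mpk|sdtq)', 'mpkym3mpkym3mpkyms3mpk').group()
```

Alternation tries branches left to right and keeps the first one that lets the overall match succeed at that position.
With `match`, the pattern is implicitly anchored at the beginning.
The match spans [0:5] → 'mpkym'.
Captured: group 1 = 'mpkym'.

'mpkym'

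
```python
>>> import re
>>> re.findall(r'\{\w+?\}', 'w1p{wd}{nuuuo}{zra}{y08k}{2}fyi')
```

['{wd}', '{nuuuo}', '{zra}', '{y08k}', '{2}']

Matches: at [3:7] → '{wd}'; at [7:14] → '{nuuuo}'; at [14:19] → '{zra}'; at [19:25] → '{y08k}'; at [25:28] → '{2}'.
`findall` yields the raw match text (5 of them) because the pattern has no groups.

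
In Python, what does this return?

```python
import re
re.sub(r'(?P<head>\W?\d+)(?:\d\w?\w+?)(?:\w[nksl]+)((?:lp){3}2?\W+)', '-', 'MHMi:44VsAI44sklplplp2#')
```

Each match is replaced by '-'.

'MHMi-'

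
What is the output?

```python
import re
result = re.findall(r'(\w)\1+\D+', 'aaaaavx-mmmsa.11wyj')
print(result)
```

['a', '1']

After group 1 captures some text, `\1` only succeeds where that same text appears again.
Scanning left to right: at [0:14] match 'aaaaavx-mmmsa.', group 1 = 'a'; at [14:19] match '11wyj', group 1 = '1'.
With a single group, `findall` returns only what that group captured — 2 items.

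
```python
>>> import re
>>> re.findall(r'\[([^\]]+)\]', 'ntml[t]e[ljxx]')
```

['t', 'ljxx']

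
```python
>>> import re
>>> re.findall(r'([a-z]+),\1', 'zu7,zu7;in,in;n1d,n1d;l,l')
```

['in', 'l']

After group 1 captures some text, `\1` only succeeds where that same text appears again.
Because there's exactly one group, `findall` drops the full match and keeps group 1 from each hit.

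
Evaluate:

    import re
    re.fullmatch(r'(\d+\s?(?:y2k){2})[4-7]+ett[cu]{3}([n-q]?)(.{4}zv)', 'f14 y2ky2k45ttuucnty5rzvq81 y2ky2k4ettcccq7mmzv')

Pattern: one or more of a digit, then optionally whitespace, then the literal 'y2k' repeated 2 times (captured); then one or more of a character in [4-7], then the literal 'ett', then exactly 3 of one of [cu]; then optionally a character in [n-q] (captured); then exactly 4 of any character, then the literal 'zv' (captured).
For `fullmatch`, every character of the input must be accounted for by the pattern.
Here there's no way to consume every character, so the call returns None.

None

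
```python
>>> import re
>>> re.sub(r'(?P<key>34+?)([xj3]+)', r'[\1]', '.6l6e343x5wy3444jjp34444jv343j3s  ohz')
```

The pattern matches the literal '3', then one or more of the literal '4' (lazy) (captured as 'key'); then one or more of one of [xj3] (captured).
Matches: at [5:9] → '343x'; at [12:18] → '3444jj'; at [19:25] → '34444j'; at [26:31] → '343j3'.
Each match is replaced using the text its own group 1 captured.

'.6l6e[34]5wy[3444]p[34444]v[34]s  ohz'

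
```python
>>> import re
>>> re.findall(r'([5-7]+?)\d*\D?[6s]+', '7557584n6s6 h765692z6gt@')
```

['7', '7']

The pattern matches one or more of a character in [5-7] (lazy) (captured); then zero or more of a digit, then optionally a non-digit, then one or more of one of [6s].
Scanning left to right: at [0:11] match '7557584n6s6', group 1 = '7'; at [13:21] match '765692z6', group 1 = '7'.
`findall` collects group 1 from each match (2 total).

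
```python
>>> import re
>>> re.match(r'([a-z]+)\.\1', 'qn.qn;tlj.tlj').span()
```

(0, 5)

`\1` has to match the exact text group 1 already captured.
`re.match` won't scan ahead — the pattern has to work from the very first character.
The match spans [0:5] → 'qn.qn'.
Captured: group 1 = 'qn'.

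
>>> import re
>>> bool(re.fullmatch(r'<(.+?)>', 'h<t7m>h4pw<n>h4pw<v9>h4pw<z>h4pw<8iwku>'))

`re.fullmatch` is like wrapping the pattern in `^…$` (in single-line mode).
Here the pattern can't cover the whole string, so the call returns None, and `bool(None)` is False.

False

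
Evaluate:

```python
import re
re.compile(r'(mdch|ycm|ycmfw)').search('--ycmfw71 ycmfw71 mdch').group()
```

'ycm'

The regex engine tests alternatives in the order written; an earlier branch that matches wins even if a later one would match more.
Unlike `match`, `search` isn't anchored — it looks for the pattern anywhere in the string.
The match spans [2:5] → 'ycm'.
Captured: group 1 = 'ycm'.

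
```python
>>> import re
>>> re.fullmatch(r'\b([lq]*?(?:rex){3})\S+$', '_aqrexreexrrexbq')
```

None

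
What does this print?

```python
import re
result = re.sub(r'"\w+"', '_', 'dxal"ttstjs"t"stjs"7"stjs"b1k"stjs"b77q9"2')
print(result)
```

dxal_t_7_b1k_b77q9"2

Matches: at [4:12] → '"ttstjs"'; at [13:19] → '"stjs"'; at [20:26] → '"stjs"'; at [29:35] → '"stjs"'.
Every occurrence is swapped for '_'.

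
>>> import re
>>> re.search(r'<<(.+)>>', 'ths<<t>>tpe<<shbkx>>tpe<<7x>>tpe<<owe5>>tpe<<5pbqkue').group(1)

't>>tpe<<shbkx>>tpe<<7x>>tpe<<owe5'

`search` walks the string left to right and returns the first match it finds.
The match spans [3:40] → '<<t>>tpe<<shbkx>>tpe<<7x>>tpe<<owe5>>'.
Captured: group 1 = 't>>tpe<<shbkx>>tpe<<7x>>tpe<<owe5'.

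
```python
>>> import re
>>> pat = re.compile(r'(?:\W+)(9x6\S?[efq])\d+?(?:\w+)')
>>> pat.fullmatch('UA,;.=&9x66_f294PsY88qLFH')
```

None

Pattern: one or more of a non-word character (non-capturing group); then the literal '9x6', then optionally a non-whitespace character, then one of [efq] (captured); then one or more of a digit (lazy); then one or more of a word character (non-capturing group).
`re.fullmatch` requires the pattern to consume the entire string.
Here there's no way to consume every character, so the call returns None.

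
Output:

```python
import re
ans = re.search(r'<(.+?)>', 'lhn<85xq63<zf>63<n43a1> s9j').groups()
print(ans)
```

The match spans [3:14] → '<85xq63<zf>'.
Captured: group 1 = '85xq63<zf'.

('85xq63<zf',)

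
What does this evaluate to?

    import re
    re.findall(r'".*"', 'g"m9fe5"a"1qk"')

['"m9fe5"a"1qk"']

Walking the string: at [1:14] → '"m9fe5"a"1qk"'.
No capturing groups, so `findall` returns the 1 full match string.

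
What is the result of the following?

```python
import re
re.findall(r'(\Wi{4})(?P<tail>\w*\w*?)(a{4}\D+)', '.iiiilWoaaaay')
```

Pattern: a non-word character, then exactly 4 of the literal 'i' (captured); then zero or more of a word character, then zero or more of a word character (lazy) (captured as 'tail'); then exactly 4 of a literal 'a', then one or more of a non-digit (captured).
Multiple groups make `findall` return tuples — one 3-tuple for the one match.

[('.iiii', 'lWo', 'aaaay')]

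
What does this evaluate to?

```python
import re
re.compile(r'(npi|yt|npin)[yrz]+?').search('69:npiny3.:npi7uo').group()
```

'npiny'

The match spans [3:8] → 'npiny'.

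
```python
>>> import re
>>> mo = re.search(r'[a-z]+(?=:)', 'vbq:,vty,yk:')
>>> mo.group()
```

The `(?=…)`/`(?<=…)` assertion just peeks at neighbouring text; it doesn't advance the match position.
`re.search` scans for the first position where the pattern succeeds.
The match spans [0:3] → 'vbq'.

'vbq'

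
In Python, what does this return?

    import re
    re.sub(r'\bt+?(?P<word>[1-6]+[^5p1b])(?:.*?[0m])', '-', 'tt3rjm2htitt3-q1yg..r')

'-2htitt3-q1yg..r'

This matches a word boundary (`\b`, zero-width); then one or more of a literal 't' (lazy); then one or more of a character in [1-6], then any character except [5p1b] (captured as 'word'); then zero or more of any character (lazy), then one of [0m] (non-capturing group).
Matches: at [0:6] → 'tt3rjm'.
`sub` substitutes '-' at each match site.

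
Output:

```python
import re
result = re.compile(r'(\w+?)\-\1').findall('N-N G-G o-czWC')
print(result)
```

['N', 'G']

A backreference is literal: `\1` must see the identical characters the first group matched.
Walking the string: at [0:3] match 'N-N', group 1 = 'N'; at [4:7] match 'G-G', group 1 = 'G'.
With a single group, `findall` returns only what that group captured — 2 items.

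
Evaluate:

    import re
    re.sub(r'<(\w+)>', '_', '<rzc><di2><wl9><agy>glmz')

Each match is replaced by '_'.

'____glmz'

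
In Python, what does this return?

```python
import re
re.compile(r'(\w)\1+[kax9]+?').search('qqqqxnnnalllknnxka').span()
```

After group 1 captures some text, `\1` only succeeds where that same text appears again.
`re.search` tries every starting position until one works.
The match spans [0:5] → 'qqqqx'.
Captured: group 1 = 'q'.

(0, 5)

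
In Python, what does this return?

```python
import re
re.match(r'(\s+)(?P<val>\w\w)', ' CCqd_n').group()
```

' CC'

This matches one or more of whitespace (captured); then a word character, then a word character (captured as 'val').
`re.match` only tries the pattern at the start of the string.
The match spans [0:3] → ' CC'.
Captured: group 1 = ' ', group 2 = 'CC'.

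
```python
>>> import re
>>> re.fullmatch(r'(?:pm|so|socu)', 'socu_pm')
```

None

`re.fullmatch` requires the pattern to consume the entire string.
Here there's no way to consume every character, so the call returns None.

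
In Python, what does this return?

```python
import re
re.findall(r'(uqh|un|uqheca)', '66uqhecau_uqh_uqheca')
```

['uqh', 'uqh', 'uqh']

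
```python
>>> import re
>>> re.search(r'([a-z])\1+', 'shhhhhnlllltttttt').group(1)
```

'h'

`\1` has to match the exact text group 1 already captured.
`search` walks the string left to right and returns the first match it finds.
The match spans [1:6] → 'hhhhh'.
Captured: group 1 = 'h'.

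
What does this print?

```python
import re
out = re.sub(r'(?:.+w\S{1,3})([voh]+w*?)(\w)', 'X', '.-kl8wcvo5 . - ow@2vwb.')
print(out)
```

Xb.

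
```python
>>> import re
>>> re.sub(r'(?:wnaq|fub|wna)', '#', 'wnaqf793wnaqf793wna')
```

'#f793#f793#'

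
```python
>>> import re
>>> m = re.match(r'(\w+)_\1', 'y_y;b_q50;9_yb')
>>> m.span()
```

`match` is anchored at position 0; if the pattern doesn't fit there, it returns None.
The match spans [0:3] → 'y_y'.

(0, 3)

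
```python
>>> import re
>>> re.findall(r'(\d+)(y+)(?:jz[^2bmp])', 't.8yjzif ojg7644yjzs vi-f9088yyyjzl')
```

Pattern: one or more of a digit (captured); then one or more of a literal 'y' (captured); then the literal 'jz', then any character except [2bmp] (non-capturing group).
Walking the string: at [2:7] match '8yjzi', groups = ('8', 'y'); at [12:20] match '7644yjzs', groups = ('7644', 'y'); at [25:35] match '9088yyyjzl', groups = ('9088', 'yyy').
Multiple groups make `findall` return tuples — one 2-tuple for each match.

[('8', 'y'), ('7644', 'y'), ('9088', 'yyy')]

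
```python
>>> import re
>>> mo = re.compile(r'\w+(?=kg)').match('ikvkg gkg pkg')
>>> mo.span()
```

(0, 3)

Lookahead/lookbehind check context without consuming it, so the matched span excludes the asserted characters.
With `match`, the pattern is implicitly anchored at the beginning.
The match spans [0:3] → 'ikv'.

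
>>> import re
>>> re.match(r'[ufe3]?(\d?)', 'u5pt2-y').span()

(0, 2)

Pattern: optionally one of [ufe3]; then optionally a digit (captured).
`re.match` won't scan ahead — the pattern has to work from the very first character.
The match spans [0:2] → 'u5'.
Captured: group 1 = '5'.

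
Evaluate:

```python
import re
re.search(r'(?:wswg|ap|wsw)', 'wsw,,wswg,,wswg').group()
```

'wsw'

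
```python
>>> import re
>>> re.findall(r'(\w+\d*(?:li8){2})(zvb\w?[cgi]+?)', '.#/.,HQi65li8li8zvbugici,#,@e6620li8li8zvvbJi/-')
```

This matches one or more of a word character, then zero or more of a digit, then the literal 'li8' repeated 2 times (captured); then the literal 'zvb', then optionally a word character, then one or more of one of [cgi] (lazy) (captured).
The `?` after the quantifier makes it lazy — it takes as little as possible before letting the rest of the pattern try.
Scanning left to right: at [5:21] match 'HQi65li8li8zvbug', groups = ('HQi65li8li8', 'zvbug').
Multiple groups make `findall` return tuples — one 2-tuple for the one match.

[('HQi65li8li8', 'zvbug')]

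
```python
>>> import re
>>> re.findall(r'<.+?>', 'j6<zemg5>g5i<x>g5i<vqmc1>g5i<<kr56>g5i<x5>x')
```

A `+?`/`*?`/`{m,n}?` starts at its minimum and grows only as far as needed for what follows to match.
Walking the string: at [2:9] → '<zemg5>'; at [12:15] → '<x>'; at [18:25] → '<vqmc1>'; at [28:35] → '<<kr56>'; at [38:42] → '<x5>'.
No capturing groups, so `findall` returns the 5 full match strings.

['<zemg5>', '<x>', '<vqmc1>', '<<kr56>', '<x5>']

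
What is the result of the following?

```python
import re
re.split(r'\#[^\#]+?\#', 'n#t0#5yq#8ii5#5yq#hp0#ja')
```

Matches to split on: at [1:5] → '#t0#'; at [8:14] → '#8ii5#'; at [17:22] → '#hp0#'.
Each match becomes a cut point; 4 segments remain.

['n', '5yq', '5yq', 'ja']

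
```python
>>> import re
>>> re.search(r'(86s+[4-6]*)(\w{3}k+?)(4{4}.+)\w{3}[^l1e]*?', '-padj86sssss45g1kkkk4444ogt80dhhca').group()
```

The pattern matches the literal '86', then one or more of a literal 's', then zero or more of a character in [4-6] (captured); then exactly 3 of a word character, then one or more of the literal 'k' (lazy) (captured); then exactly 4 of a literal '4', then one or more of any character (captured); then exactly 3 of a word character; then zero or more of any character except [l1e] (lazy).
`re.search` scans for the first position where the pattern succeeds.
The match spans [5:34] → '86sssss45g1kkkk4444ogt80dhhca'.
Captured: group 1 = '86sssss45', group 2 = 'g1kkkk', group 3 = '4444ogt80dh'.

'86sssss45g1kkkk4444ogt80dhhca'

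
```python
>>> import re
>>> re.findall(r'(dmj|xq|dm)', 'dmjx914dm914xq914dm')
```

Branches in `(...|...)` are attempted left-to-right; the first branch that allows the whole pattern to succeed is taken.
Because there's exactly one group, `findall` drops the full match and keeps group 1 from each hit.

['dmj', 'dm', 'xq', 'dm']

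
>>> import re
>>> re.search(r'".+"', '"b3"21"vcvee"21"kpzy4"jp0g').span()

(0, 22)

`re.search` scans for the first position where the pattern succeeds.
The match spans [0:22] → '"b3"21"vcvee"21"kpzy4"'.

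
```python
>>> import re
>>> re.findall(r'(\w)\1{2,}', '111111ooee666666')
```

`\1` has to match the exact text group 1 already captured.
Because there's exactly one group, `findall` drops the full match and keeps group 1 from each hit.

['1', '6']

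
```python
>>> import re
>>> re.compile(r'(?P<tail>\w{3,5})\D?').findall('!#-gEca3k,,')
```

`findall` collects group 1 from the one match (1 total).

['gEca3']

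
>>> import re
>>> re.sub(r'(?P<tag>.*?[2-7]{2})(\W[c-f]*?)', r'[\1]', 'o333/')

'[o333]'

The pattern matches zero or more of any character (lazy), then exactly 2 of a character in [2-7] (captured as 'tag'); then a non-word character, then zero or more of a character in [c-f] (lazy) (captured).
The replacement refers to a captured group, so each match is rewritten using its own captured text.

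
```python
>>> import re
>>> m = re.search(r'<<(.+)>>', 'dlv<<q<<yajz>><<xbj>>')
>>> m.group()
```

'<<q<<yajz>><<xbj>>'

`search` walks the string left to right and returns the first match it finds.
The match spans [3:21] → '<<q<<yajz>><<xbj>>'.
Captured: group 1 = 'q<<yajz>><<xbj'.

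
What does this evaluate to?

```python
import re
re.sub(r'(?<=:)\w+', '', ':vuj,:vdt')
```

':,:'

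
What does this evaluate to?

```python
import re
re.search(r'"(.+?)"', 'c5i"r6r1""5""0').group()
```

'"r6r1"'

Lazy quantifiers expand one character at a time until the remainder of the pattern can match.
`search` walks the string left to right and returns the first match it finds.
The match spans [3:9] → '"r6r1"'.
Captured: group 1 = 'r6r1'.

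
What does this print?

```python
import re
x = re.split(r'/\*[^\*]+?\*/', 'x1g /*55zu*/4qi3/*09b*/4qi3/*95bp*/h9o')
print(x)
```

['x1g ', '4qi3', '4qi3', 'h9o']

Matches to split on: at [4:12] → '/*55zu*/'; at [16:23] → '/*09b*/'; at [27:35] → '/*95bp*/'.
Splitting on the pattern gives 4 pieces.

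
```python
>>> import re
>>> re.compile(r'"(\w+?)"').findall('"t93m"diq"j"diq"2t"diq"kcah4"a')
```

['t93m', 'j', '2t', 'kcah4']

With a single group, `findall` returns only what that group captured — 4 items.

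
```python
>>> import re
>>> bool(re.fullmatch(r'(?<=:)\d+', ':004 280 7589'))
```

The positive lookaround only admits positions where the adjacent text matches; those characters stay outside the span.
`re.fullmatch` is like wrapping the pattern in `^…$` (in single-line mode).
Here there's no way to consume every character, so the call returns None, and `bool(None)` is False.

False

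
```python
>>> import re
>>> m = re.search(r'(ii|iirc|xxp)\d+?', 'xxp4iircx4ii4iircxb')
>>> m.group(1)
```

Unlike `match`, `search` isn't anchored — it looks for the pattern anywhere in the string.
The match spans [0:4] → 'xxp4'.
Captured: group 1 = 'xxp'.

'xxp'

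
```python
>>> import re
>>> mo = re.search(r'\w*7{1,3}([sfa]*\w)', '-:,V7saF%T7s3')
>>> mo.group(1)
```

Pattern: zero or more of a word character, then 1 to 3 of a literal '7'; then zero or more of one of [sfa], then a word character (captured).
Unlike `match`, `search` isn't anchored — it looks for the pattern anywhere in the string.
The match spans [3:8] → 'V7saF'.
Captured: group 1 = 'saF'.

'saF'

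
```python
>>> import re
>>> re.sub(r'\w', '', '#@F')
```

'#@'

Pattern: a word character.
Matches: at [2:3] → 'F'.
Each match is replaced by ''.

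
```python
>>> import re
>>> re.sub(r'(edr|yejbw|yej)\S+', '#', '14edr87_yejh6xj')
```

'14#'

`sub` substitutes '#' at each match site.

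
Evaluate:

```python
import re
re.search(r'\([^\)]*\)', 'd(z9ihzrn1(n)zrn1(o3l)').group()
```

'(z9ihzrn1(n)'

`re.search` tries every starting position until one works.
The match spans [1:13] → '(z9ihzrn1(n)'.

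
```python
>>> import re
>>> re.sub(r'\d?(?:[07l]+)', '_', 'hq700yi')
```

'hq_yi'

The pattern matches optionally a digit; then one or more of one of [07l] (non-capturing group).
Matches: at [2:5] → '700'.
`sub` substitutes '_' at each match site.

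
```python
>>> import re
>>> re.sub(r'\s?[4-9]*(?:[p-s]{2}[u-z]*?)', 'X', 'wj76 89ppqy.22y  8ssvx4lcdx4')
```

The `?` after the quantifier makes it lazy — it takes as little as possible before letting the rest of the pattern try.
Each match is replaced by 'X'.

'wj76Xqy.22y Xvx4lcdx4'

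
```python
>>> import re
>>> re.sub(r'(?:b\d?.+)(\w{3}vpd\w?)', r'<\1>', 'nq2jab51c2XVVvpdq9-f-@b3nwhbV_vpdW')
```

'nq2ja<bV_vpdW>'

Pattern: a literal 'b', then optionally a digit, then one or more of any character (non-capturing group); then exactly 3 of a word character, then the literal 'vpd', then optionally a word character (captured).
Matches: at [5:34] → 'b51c2XVVvpdq9-f-@b3nwhbV_vpdW'.
`\1` in the replacement pulls in group 1's text for each match.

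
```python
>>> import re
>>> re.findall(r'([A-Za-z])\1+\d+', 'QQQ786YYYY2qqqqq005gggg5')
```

After group 1 captures some text, `\1` only succeeds where that same text appears again.
Scanning left to right: at [0:6] match 'QQQ786', group 1 = 'Q'; at [6:11] match 'YYYY2', group 1 = 'Y'; at [11:19] match 'qqqqq005', group 1 = 'q'; at [19:24] match 'gggg5', group 1 = 'g'.
`findall` collects group 1 from each match (4 total).

['Q', 'Y', 'q', 'g']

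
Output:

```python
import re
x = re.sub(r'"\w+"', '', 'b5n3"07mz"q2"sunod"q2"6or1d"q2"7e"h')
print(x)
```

b5n3q2q2q2h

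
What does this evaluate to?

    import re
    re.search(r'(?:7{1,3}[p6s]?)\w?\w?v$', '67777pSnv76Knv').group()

'76Knv'

This matches 1 to 3 of a literal '7', then optionally one of [p6s] (non-capturing group); then optionally a word character, then optionally a word character, then a literal 'v'; then anchored at the end.
The match spans [9:14] → '76Knv'.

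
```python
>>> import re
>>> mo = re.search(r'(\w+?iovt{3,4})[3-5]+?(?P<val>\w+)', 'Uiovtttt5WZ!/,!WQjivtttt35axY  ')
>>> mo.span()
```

(0, 11)

Pattern: one or more of a word character (lazy), then the literal 'iov', then 3 to 4 of a literal 't' (captured); then one or more of a character in [3-5] (lazy); then one or more of a word character (captured as 'val').
`re.search` scans for the first position where the pattern succeeds.
The match spans [0:11] → 'Uiovtttt5WZ'.
Captured: group 1 = 'Uiovtttt', group 2 = 'WZ'.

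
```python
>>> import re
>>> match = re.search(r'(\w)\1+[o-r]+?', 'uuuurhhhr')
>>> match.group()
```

A backreference is literal: `\1` must see the identical characters the first group matched.
The match spans [0:5] → 'uuuur'.

'uuuur'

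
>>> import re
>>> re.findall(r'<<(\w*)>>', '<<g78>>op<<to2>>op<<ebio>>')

Matches: at [0:7] match '<<g78>>', group 1 = 'g78'; at [9:16] match '<<to2>>', group 1 = 'to2'; at [18:26] match '<<ebio>>', group 1 = 'ebio'.
`findall` collects group 1 from each match (3 total).

['g78', 'to2', 'ebio']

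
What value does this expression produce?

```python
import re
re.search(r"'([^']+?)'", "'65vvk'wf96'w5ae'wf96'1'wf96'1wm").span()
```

(0, 7)

The match spans [0:7] → "'65vvk'".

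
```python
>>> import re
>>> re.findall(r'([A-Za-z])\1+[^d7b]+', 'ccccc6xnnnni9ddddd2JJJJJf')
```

['c', 'd']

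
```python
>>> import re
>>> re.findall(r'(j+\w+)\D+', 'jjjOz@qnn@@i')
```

['jjjOz']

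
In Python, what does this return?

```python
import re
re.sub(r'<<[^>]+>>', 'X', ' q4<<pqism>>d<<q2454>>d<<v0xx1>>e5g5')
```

' q4XdXdXe5g5'

`sub` substitutes 'X' at each match site.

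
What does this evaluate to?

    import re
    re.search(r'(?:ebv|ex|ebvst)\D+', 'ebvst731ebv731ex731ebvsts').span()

`re.search` scans for the first position where the pattern succeeds.
The match spans [0:5] → 'ebvst'.

(0, 5)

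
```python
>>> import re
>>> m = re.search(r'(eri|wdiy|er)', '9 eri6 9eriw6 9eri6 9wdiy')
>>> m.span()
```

Alternation tries branches left to right and keeps the first one that lets the overall match succeed at that position.
The match spans [2:5] → 'eri'.

(2, 5)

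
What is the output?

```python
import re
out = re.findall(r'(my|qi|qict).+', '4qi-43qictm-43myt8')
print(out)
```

['qi']

Matches: at [1:18] match 'qi-43qictm-43myt8', group 1 = 'qi'.
Because there's exactly one group, `findall` drops the full match and keeps group 1 from the one hit.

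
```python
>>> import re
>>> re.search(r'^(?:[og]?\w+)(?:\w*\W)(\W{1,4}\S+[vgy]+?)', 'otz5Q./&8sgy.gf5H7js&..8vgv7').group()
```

'otz5Q./&8sgy.gf5H7js&..8vgv'

Pattern: anchored at the start of the string; then optionally one of [og], then one or more of a word character (non-capturing group); then zero or more of a word character, then a non-word character (non-capturing group); then 1 to 4 of a non-word character, then one or more of a non-whitespace character, then one or more of one of [vgy] (lazy) (captured).
`re.search` scans for the first position where the pattern succeeds.
The match spans [0:27] → 'otz5Q./&8sgy.gf5H7js&..8vgv'.
Captured: group 1 = '/&8sgy.gf5H7js&..8vgv'.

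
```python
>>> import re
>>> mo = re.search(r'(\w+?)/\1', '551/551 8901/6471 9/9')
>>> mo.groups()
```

The match spans [0:7] → '551/551'.
Captured: group 1 = '551'.

('551',)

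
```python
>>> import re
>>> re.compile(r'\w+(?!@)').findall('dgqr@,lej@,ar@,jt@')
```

['dgq', 'le', 'a', 'j']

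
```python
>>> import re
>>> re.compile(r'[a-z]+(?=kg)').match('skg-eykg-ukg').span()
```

`match` is anchored at position 0; if the pattern doesn't fit there, it returns None.
The match spans [0:1] → 's'.

(0, 1)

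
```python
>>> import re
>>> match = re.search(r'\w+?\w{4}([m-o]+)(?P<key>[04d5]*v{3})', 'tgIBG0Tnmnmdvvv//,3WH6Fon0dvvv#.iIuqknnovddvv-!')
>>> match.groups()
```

('nmnm', 'dvvv')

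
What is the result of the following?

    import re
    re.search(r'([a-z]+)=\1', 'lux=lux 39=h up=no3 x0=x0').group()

'lux=lux'

`\1` has to match the exact text group 1 already captured.
`re.search` tries every starting position until one works.
The match spans [0:7] → 'lux=lux'.
Captured: group 1 = 'lux'.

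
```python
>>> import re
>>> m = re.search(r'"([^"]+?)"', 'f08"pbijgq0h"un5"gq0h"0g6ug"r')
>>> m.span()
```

(3, 13)

The match spans [3:13] → '"pbijgq0h"'.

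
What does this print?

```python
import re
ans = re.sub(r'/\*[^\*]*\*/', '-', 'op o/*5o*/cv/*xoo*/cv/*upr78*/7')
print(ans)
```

op o-cv-cv-7

Every occurrence is swapped for '-'.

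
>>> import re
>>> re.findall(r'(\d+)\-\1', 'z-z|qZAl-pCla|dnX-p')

`findall` collects group 1 from each match (0 total).
Nothing in the string satisfies the pattern, so the list is empty.

[]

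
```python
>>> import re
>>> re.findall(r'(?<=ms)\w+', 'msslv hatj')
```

Lookahead/lookbehind check context without consuming it, so the matched span excludes the asserted characters.
No capturing groups, so `findall` returns the 1 full match string.

['slv']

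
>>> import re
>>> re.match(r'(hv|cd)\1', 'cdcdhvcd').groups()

('cd',)

`\1` is not a pattern — it's the concrete string captured by group 1, re-applied verbatim.
`match` is anchored at position 0; if the pattern doesn't fit there, it returns None.
The match spans [0:4] → 'cdcd'.
Captured: group 1 = 'cd'.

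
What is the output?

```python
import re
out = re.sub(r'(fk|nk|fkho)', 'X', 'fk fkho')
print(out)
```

X Xho

The regex engine tests alternatives in the order written; an earlier branch that matches wins even if a later one would match more.
Matches: at [0:2] → 'fk'; at [3:5] → 'fk'.
Each match is replaced by 'X'.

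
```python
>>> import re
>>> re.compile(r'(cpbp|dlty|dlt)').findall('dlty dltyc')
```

['dlty', 'dlty']

Branches in `(...|...)` are attempted left-to-right; the first branch that allows the whole pattern to succeed is taken.
Walking the string: at [0:4] match 'dlty', group 1 = 'dlty'; at [5:9] match 'dlty', group 1 = 'dlty'.
`findall` collects group 1 from each match (2 total).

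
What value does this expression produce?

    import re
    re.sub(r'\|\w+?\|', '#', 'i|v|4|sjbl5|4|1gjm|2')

Matches: at [1:4] → '|v|'; at [5:12] → '|sjbl5|'; at [13:19] → '|1gjm|'.
`sub` substitutes '#' at each match site.

'i#4#4#2'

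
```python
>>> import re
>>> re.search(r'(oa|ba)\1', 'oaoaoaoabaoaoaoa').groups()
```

('oa',)

`\1` is not a pattern — it's the concrete string captured by group 1, re-applied verbatim.
Unlike `match`, `search` isn't anchored — it looks for the pattern anywhere in the string.
The match spans [0:4] → 'oaoa'.
Captured: group 1 = 'oa'.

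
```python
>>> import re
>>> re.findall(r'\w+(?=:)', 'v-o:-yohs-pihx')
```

The positive lookaround only admits positions where the adjacent text matches; those characters stay outside the span.
With no groups in the pattern, `findall` gives back each whole match — 1 here.

['o']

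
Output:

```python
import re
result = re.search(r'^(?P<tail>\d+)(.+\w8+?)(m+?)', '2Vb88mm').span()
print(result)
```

(0, 6)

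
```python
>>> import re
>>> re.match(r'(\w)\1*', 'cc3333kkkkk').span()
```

`re.match` won't scan ahead — the pattern has to work from the very first character.
The match spans [0:2] → 'cc'.

(0, 2)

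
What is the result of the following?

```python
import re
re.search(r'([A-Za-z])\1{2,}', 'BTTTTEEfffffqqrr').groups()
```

('T',)

The match spans [1:5] → 'TTTT'.
Captured: group 1 = 'T'.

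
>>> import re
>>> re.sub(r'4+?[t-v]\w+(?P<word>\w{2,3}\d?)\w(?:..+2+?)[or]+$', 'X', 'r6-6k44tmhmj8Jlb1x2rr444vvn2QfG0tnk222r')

The pattern matches one or more of the literal '4' (lazy), then a character in [t-v], then one or more of a word character; then 2 to 3 of a word character, then optionally a digit (captured as 'word'); then a word character; then any character, then one or more of any character, then one or more of the literal '2' (lazy) (non-capturing group); then one or more of one of [or]; then anchored at the end.
Matches: at [5:39] → '44tmhmj8Jlb1x2rr444vvn2QfG0tnk222r'.
Every occurrence is swapped for 'X'.

'r6-6kX'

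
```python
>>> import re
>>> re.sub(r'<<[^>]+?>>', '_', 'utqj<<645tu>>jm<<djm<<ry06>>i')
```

'utqj_jm_i'

Matches: at [4:13] → '<<645tu>>'; at [15:28] → '<<djm<<ry06>>'.
`sub` substitutes '_' at each match site.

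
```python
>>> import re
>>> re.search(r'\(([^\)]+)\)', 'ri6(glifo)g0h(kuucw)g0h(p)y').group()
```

The match spans [3:10] → '(glifo)'.

'(glifo)'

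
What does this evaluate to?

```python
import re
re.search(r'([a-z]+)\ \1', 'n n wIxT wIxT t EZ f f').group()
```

'n n'

After group 1 captures some text, `\1` only succeeds where that same text appears again.
The match spans [0:3] → 'n n'.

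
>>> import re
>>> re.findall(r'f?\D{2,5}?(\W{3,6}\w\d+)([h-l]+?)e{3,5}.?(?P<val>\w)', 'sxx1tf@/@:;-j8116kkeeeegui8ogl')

The pattern matches optionally the literal 'f', then 2 to 5 of a non-digit (lazy); then 3 to 6 of a non-word character, then a word character, then one or more of a digit (captured); then one or more of a character in [h-l] (lazy) (captured); then 3 to 5 of a literal 'e', then optionally any character; then a word character (captured as 'val').
Multiple groups make `findall` return tuples — one 3-tuple for the one match.

[('@/@:;-j8116', 'kk', 'u')]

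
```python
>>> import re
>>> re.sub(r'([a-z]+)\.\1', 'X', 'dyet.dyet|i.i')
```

'X|X'

A backreference is literal: `\1` must see the identical characters the first group matched.
Matches: at [0:9] → 'dyet.dyet'; at [10:13] → 'i.i'.
Each match is replaced by 'X'.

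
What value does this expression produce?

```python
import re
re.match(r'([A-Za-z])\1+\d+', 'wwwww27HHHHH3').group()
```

'wwwww27'

`match` is anchored at position 0; if the pattern doesn't fit there, it returns None.
The match spans [0:7] → 'wwwww27'.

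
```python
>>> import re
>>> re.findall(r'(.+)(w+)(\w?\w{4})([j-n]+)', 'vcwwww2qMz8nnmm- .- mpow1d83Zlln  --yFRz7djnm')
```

[('vcwwww2qMz8nnmm- .- mpo', 'w', '1d83Z', 'lln')]

This matches one or more of any character (captured); then one or more of a literal 'w' (captured); then optionally a word character, then exactly 4 of a word character (captured); then one or more of a character in [j-n] (captured).
Scanning left to right: at [0:32] match 'vcwwww2qMz8nnmm- .- mpow1d83Zlln', groups = ('vcwwww2qMz8nnmm- .- mpo', 'w', '1d83Z', 'lln').
4 groups means the one result is a tuple of 4 captured strings — 1 here.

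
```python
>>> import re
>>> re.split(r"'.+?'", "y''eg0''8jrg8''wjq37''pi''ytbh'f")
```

Each match becomes a cut point; 6 segments remain.

['y', '', '', '', '', 'f']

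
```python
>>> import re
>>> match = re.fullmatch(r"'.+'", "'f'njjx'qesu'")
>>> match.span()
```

(0, 13)

`fullmatch` succeeds only if the pattern covers the string from start to end.
The match spans [0:13] → "'f'njjx'qesu'".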